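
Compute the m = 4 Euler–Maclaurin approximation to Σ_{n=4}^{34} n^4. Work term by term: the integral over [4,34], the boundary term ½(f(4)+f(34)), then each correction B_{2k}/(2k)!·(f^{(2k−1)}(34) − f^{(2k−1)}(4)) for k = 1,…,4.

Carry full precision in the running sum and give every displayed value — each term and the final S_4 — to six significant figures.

S_4 ≈ 9.76826e+06

∫_4^34 x^4 dx evaluates to 9.08688e+06.
½[f(4) + f(34)] = ½[256.000 + 1.33634e+06] = 668296.
Running total after boundary: 9.75518e+06.
Order-1 term: 1/12 · (157216 − 256.000) = 13080.0.
Running total after k=1: 9.76826e+06.
Order-2 term: −1/720 · (816.000 − 96.0000) = -1.00000.
Running total after k=2: 9.76826e+06.
Order-3 term: 1/30240 · (0.00000 − 0.00000) = 0.00000.
Running total after k=3: 9.76826e+06.
Order-4 term: −1/1209600 · (0.00000 − 0.00000) = 0.00000.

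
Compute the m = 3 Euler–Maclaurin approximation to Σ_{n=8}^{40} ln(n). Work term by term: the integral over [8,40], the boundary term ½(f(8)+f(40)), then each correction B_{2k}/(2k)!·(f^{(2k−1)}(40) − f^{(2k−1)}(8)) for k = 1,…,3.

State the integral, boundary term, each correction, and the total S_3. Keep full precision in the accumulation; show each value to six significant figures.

The integral term ∫_8^40 ln(x) dx = 98.9196.
½[f(8) + f(40)] = ½[2.07944 + 3.68888] = 2.88416.
Running total after boundary: 101.804.
Correction k=1: B_{2}/2! · (f^{(1)}(40) − f^{(1)}(8)) = 1/12 · (0.0250000 − 0.125000) = -0.00833333.
Partial sum through k=1: 101.795.
Correction k=2: B_{4}/4! · (f^{(3)}(40) − f^{(3)}(8)) = −1/720 · (3.12500e-05 − 0.00390625) = 5.38194e-06.
Partial sum through k=2: 101.795.
Correction k=3: B_{6}/6! · (f^{(5)}(40) − f^{(5)}(8)) = 1/30240 · (2.34375e-07 − 0.000732422) = -2.42125e-08.

S_3 ≈ 101.795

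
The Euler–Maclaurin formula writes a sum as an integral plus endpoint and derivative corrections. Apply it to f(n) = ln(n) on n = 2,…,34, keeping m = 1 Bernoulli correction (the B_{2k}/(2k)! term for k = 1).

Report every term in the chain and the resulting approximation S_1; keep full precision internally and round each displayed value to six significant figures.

S_1 ≈ 88.5805

The integral term ∫_2^34 ln(x) dx = 86.5100.
½[f(2) + f(34)] = ½[0.693147 + 3.52636] = 2.10975.
Integral + boundary = 88.6197.
k=1: B_{2}/(2)! × [f^{(1)}(34) − f^{(1)}(2)] = 1/12 × (0.0294118 − 0.500000) = -0.0392157.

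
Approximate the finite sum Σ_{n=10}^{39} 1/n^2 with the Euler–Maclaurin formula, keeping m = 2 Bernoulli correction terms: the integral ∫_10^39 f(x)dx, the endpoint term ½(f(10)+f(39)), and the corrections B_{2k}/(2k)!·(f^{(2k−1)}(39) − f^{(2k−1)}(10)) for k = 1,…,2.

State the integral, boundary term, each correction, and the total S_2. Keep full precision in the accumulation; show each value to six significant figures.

∫_10^39 1/x^2 dx evaluates to 0.0743590.
Boundary: ½(f(10) + f(39)) = ½(0.0100000 + 0.000657462) = 0.00532873.
Running total after boundary: 0.0796877.
Order-1 term: 1/12 · (-3.37160e-05 − (-0.00200000)) = 0.000163857.
Running total after k=1: 0.0798516.
Order-2 term: −1/720 · (-2.66004e-07 − (-0.000240000)) = -3.32964e-07.

S_2 ≈ 0.0798512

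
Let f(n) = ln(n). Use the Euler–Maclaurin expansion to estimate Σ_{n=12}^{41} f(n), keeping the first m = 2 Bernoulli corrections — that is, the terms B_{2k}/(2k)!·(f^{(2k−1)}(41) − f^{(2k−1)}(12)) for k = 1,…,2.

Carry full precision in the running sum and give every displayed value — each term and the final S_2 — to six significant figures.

∫_12^41 ln(x) dx evaluates to 93.4376.
½[f(12) + f(41)] = ½[2.48491 + 3.71357] = 3.09924.
So far: 96.5368.
Order-1 term: 1/12 · (0.0243902 − 0.0833333) = -0.00491192.
After k=1: 96.5319.
Order-2 term: −1/720 · (2.90187e-05 − 0.00115741) = 1.56721e-06.

S_2 ≈ 96.5319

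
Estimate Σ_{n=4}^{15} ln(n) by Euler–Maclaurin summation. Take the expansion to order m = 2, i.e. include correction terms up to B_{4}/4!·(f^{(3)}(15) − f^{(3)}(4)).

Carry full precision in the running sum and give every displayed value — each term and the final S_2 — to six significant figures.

Integral: ∫_4^15 ln(x) dx = 24.0756.
½[f(4) + f(15)] = ½[1.38629 + 2.70805] = 2.04717.
Running total after boundary: 26.1227.
Order-1 term: 1/12 · (0.0666667 − 0.250000) = -0.0152778.
Running total after k=1: 26.1075.
Order-2 term: −1/720 · (0.000592593 − 0.0312500) = 4.25797e-05.

S_2 ≈ 26.1075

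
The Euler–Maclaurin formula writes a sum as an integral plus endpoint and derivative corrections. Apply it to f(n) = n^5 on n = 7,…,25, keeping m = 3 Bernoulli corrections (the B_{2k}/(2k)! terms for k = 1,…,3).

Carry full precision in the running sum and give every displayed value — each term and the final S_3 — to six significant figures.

S_3 ≈ 4.57234e+07

The integral term ∫_7^25 x^5 dx = 4.06705e+07.
Boundary: ½(f(7) + f(25)) = ½(16807.0 + 9.76562e+06) = 4.89122e+06.
So far: 4.55617e+07.
k=1: B_{2}/(2)! × [f^{(1)}(25) − f^{(1)}(7)] = 1/12 × (1.95312e+06 − 12005.0) = 161760.
After k=1: 4.57235e+07.
k=2: B_{4}/(4)! × [f^{(3)}(25) − f^{(3)}(7)] = −1/720 × (37500.0 − 2940.00) = -48.0000.
After k=2: 4.57234e+07.
k=3: B_{6}/(6)! × [f^{(5)}(25) − f^{(5)}(7)] = 1/30240 × (120.000 − 120.000) = 0.00000.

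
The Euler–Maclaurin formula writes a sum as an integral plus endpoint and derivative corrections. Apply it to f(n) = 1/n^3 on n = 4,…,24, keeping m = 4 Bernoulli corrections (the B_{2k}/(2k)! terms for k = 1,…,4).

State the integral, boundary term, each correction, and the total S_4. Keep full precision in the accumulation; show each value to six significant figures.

S_4 ≈ 0.0391872

∫_4^24 1/x^3 dx evaluates to 0.0303819.
½[f(4) + f(24)] = ½[0.0156250 + 7.23380e-05] = 0.00784867.
So far: 0.0382306.
k=1: B_{2}/(2)! × [f^{(1)}(24) − f^{(1)}(4)] = 1/12 × (-9.04225e-06 − (-0.0117188)) = 0.000975809.
Running total after k=1: 0.0392064.
k=2: B_{4}/(4)! × [f^{(3)}(24) − f^{(3)}(4)] = −1/720 × (-3.13967e-07 − (-0.0146484)) = -2.03446e-05.
Running total after k=2: 0.0391861.
k=3: B_{6}/(6)! × [f^{(5)}(24) − f^{(5)}(4)] = 1/30240 × (-2.28934e-08 − (-0.0384521)) = 1.27156e-06.
Running total after k=3: 0.0391873.
k=4: B_{8}/(8)! × [f^{(7)}(24) − f^{(7)}(4)] = −1/1209600 × (-2.86168e-09 − (-0.173035)) = -1.43051e-07.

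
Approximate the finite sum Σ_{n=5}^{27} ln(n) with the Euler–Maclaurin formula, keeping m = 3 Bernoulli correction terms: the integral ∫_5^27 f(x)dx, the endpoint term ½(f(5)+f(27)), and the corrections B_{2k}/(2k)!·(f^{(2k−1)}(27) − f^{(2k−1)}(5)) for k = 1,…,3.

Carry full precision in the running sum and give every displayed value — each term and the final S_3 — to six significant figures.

S_3 ≈ 61.3795

∫_5^27 ln(x) dx evaluates to 58.9404.
Boundary: ½(f(5) + f(27)) = ½(1.60944 + 3.29584) = 2.45264.
So far: 61.3930.
Correction k=1: B_{2}/2! · (f^{(1)}(27) − f^{(1)}(5)) = 1/12 · (0.0370370 − 0.200000) = -0.0135802.
After k=1: 61.3795.
Correction k=2: B_{4}/4! · (f^{(3)}(27) − f^{(3)}(5)) = −1/720 · (0.000101611 − 0.0160000) = 2.20811e-05.
After k=2: 61.3795.
Correction k=3: B_{6}/6! · (f^{(5)}(27) − f^{(5)}(5)) = 1/30240 · (1.67260e-06 − 0.00768000) = -2.53913e-07.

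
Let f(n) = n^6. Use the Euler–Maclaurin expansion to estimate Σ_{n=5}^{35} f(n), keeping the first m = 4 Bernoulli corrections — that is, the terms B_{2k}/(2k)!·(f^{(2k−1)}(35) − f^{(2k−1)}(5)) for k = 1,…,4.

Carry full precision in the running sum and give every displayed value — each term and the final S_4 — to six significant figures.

S_4 ≈ 1.01367e+10

∫_5^35 x^6 dx evaluates to 9.19132e+09.
½[f(5) + f(35)] = ½[15625.0 + 1.83827e+09] = 9.19141e+08.
Integral + boundary = 1.01105e+10.
Correction k=1: B_{2}/2! · (f^{(1)}(35) − f^{(1)}(5)) = 1/12 · (3.15131e+08 − 18750.0) = 2.62594e+07.
Partial sum through k=1: 1.01367e+10.
Correction k=2: B_{4}/4! · (f^{(3)}(35) − f^{(3)}(5)) = −1/720 · (5.14500e+06 − 15000.0) = -7125.00.
Partial sum through k=2: 1.01367e+10.
Correction k=3: B_{6}/6! · (f^{(5)}(35) − f^{(5)}(5)) = 1/30240 · (25200.0 − 3600.00) = 0.714286.
Partial sum through k=3: 1.01367e+10.
Correction k=4: B_{8}/8! · (f^{(7)}(35) − f^{(7)}(5)) = −1/1209600 · (0.00000 − 0.00000) = 0.00000.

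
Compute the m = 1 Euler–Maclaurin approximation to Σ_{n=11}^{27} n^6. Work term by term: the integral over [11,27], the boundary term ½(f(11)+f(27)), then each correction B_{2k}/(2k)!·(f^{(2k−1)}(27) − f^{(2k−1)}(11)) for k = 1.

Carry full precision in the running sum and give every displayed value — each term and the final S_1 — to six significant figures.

S_1 ≈ 1.69324e+09

∫_11^27 x^6 dx evaluates to 1.49155e+09.
Endpoint term: (f(11) + f(27))/2 = (1.77156e+06 + 3.87420e+08)/2 = 1.94596e+08.
So far: 1.68615e+09.
k=1: B_{2}/(2)! × [f^{(1)}(27) − f^{(1)}(11)] = 1/12 × (8.60934e+07 − 966306) = 7.09393e+06.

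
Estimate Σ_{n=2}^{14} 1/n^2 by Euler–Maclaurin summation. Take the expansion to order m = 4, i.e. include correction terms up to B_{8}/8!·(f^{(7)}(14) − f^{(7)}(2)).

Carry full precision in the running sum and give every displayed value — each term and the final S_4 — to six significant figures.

S_4 ≈ 0.575974

Integral: ∫_2^14 1/x^2 dx = 0.428571.
Boundary: ½(f(2) + f(14)) = ½(0.250000 + 0.00510204) = 0.127551.
Running total after boundary: 0.556122.
Order-1 term: 1/12 · (-0.000728863 − (-0.250000)) = 0.0207726.
Running total after k=1: 0.576895.
Order-2 term: −1/720 · (-4.46243e-05 − (-0.750000)) = -0.00104160.
Running total after k=2: 0.575853.
Order-3 term: 1/30240 · (-6.83024e-06 − (-5.62500)) = 0.000186012.
Running total after k=3: 0.576039.
Order-4 term: −1/1209600 · (-1.95150e-06 − (-78.7500)) = -6.51042e-05.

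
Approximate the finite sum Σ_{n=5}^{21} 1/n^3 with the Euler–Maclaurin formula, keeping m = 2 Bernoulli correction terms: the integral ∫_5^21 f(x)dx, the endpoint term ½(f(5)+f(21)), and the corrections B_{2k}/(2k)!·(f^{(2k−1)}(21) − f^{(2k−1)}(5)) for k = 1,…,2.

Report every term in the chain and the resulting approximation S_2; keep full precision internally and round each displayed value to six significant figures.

S_2 ≈ 0.0233136

Integral: ∫_5^21 1/x^3 dx = 0.0188662.
Endpoint term: (f(5) + f(21))/2 = (0.00800000 + 0.000107980)/2 = 0.00405399.
Integral + boundary = 0.0229202.
Order-1 term: 1/12 · (-1.54257e-05 − (-0.00480000)) = 0.000398715.
After k=1: 0.0233189.
Order-2 term: −1/720 · (-6.99577e-07 − (-0.00384000)) = -5.33236e-06.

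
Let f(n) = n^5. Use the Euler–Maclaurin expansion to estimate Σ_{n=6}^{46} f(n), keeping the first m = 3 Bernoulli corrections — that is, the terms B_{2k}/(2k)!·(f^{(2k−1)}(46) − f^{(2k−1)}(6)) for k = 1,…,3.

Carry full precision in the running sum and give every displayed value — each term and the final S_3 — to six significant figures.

S_3 ≈ 1.68389e+09

∫_6^46 x^5 dx evaluates to 1.57904e+09.
Boundary: ½(f(6) + f(46)) = ½(7776.00 + 2.05963e+08) = 1.02985e+08.
So far: 1.68203e+09.
Correction k=1: B_{2}/2! · (f^{(1)}(46) − f^{(1)}(6)) = 1/12 · (2.23873e+07 − 6480.00) = 1.86507e+06.
Partial sum through k=1: 1.68389e+09.
Correction k=2: B_{4}/4! · (f^{(3)}(46) − f^{(3)}(6)) = −1/720 · (126960 − 2160.00) = -173.333.
Partial sum through k=2: 1.68389e+09.
Correction k=3: B_{6}/6! · (f^{(5)}(46) − f^{(5)}(6)) = 1/30240 · (120.000 − 120.000) = 0.00000.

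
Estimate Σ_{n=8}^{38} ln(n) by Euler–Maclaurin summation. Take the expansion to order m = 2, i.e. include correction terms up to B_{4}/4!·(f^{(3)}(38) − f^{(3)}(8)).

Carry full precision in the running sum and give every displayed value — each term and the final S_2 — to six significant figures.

Integral: ∫_8^38 ln(x) dx = 91.5927.
Boundary: ½(f(8) + f(38)) = ½(2.07944 + 3.63759) = 2.85851.
Running total after boundary: 94.4513.
k=1: B_{2}/(2)! × [f^{(1)}(38) − f^{(1)}(8)] = 1/12 × (0.0263158 − 0.125000) = -0.00822368.
Running total after k=1: 94.4430.
k=2: B_{4}/(4)! × [f^{(3)}(38) − f^{(3)}(8)] = −1/720 × (3.64485e-05 − 0.00390625) = 5.37472e-06.

S_2 ≈ 94.4430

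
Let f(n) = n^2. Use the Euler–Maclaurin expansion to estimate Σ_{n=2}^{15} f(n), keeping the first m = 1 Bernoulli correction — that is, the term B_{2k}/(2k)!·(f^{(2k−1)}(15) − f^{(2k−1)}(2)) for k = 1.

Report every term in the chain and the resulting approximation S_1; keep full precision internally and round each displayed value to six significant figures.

The integral term ∫_2^15 x^2 dx = 1122.33.
Endpoint term: (f(2) + f(15))/2 = (4.00000 + 225.000)/2 = 114.500.
So far: 1236.83.
Order-1 term: 1/12 · (30.0000 − 4.00000) = 2.16667.

S_1 ≈ 1239.00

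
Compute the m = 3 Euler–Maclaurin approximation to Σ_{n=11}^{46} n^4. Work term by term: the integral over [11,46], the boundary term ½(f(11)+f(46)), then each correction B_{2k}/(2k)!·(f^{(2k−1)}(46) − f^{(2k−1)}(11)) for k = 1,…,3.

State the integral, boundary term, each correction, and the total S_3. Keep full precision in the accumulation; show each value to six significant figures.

S_3 ≈ 4.34384e+07

∫_11^46 x^4 dx evaluates to 4.11604e+07.
½[f(11) + f(46)] = ½[14641.0 + 4.47746e+06] = 2.24605e+06.
So far: 4.34064e+07.
Order-1 term: 1/12 · (389344 − 5324.00) = 32001.7.
Running total after k=1: 4.34384e+07.
Order-2 term: −1/720 · (1104.00 − 264.000) = -1.16667.
Running total after k=2: 4.34384e+07.
Order-3 term: 1/30240 · (0.00000 − 0.00000) = 0.00000.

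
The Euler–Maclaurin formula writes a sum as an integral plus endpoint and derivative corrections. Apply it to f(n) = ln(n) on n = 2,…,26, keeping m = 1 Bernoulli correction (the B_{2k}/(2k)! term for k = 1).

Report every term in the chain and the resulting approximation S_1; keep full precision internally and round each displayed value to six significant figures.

S_1 ≈ 61.2614

∫_2^26 ln(x) dx evaluates to 59.3242.
Boundary: ½(f(2) + f(26)) = ½(0.693147 + 3.25810) = 1.97562.
So far: 61.2998.
k=1: B_{2}/(2)! × [f^{(1)}(26) − f^{(1)}(2)] = 1/12 × (0.0384615 − 0.500000) = -0.0384615.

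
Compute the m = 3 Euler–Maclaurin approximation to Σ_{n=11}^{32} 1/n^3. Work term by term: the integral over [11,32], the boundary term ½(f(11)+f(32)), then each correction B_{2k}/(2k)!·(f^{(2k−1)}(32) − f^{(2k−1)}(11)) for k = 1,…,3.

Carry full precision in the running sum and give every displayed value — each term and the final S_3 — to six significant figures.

S_3 ≈ 0.00405166

Integral: ∫_11^32 1/x^3 dx = 0.00364395.
½[f(11) + f(32)] = ½[0.000751315 + 3.05176e-05] = 0.000390916.
Running total after boundary: 0.00403487.
Order-1 term: 1/12 · (-2.86102e-06 − (-0.000204904)) = 1.68369e-05.
Partial sum through k=1: 0.00405170.
Order-2 term: −1/720 · (-5.58794e-08 − (-3.38684e-05)) = -4.69619e-08.
Partial sum through k=2: 0.00405166.
Order-3 term: 1/30240 · (-2.29193e-09 − (-1.17560e-05)) = 3.88680e-10.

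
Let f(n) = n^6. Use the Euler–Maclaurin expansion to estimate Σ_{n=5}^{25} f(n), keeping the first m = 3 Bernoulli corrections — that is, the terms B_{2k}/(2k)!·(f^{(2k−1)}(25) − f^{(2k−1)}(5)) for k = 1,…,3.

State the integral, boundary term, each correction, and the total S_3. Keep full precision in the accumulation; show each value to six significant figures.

Integral: ∫_5^25 x^6 dx = 8.71920e+08.
Boundary: ½(f(5) + f(25)) = ½(15625.0 + 2.44141e+08) = 1.22078e+08.
Integral + boundary = 9.93998e+08.
Correction k=1: B_{2}/2! · (f^{(1)}(25) − f^{(1)}(5)) = 1/12 · (5.85938e+07 − 18750.0) = 4.88125e+06.
Running total after k=1: 9.98879e+08.
Correction k=2: B_{4}/4! · (f^{(3)}(25) − f^{(3)}(5)) = −1/720 · (1.87500e+06 − 15000.0) = -2583.33.
Running total after k=2: 9.98876e+08.
Correction k=3: B_{6}/6! · (f^{(5)}(25) − f^{(5)}(5)) = 1/30240 · (18000.0 − 3600.00) = 0.476190.

S_3 ≈ 9.98876e+08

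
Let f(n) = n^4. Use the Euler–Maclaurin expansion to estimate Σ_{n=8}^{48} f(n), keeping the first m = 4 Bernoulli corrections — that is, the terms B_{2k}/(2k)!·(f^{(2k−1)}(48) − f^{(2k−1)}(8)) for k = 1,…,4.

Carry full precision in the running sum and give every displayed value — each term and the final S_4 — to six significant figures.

Integral: ∫_8^48 x^4 dx = 5.09542e+07.
Boundary: ½(f(8) + f(48)) = ½(4096.00 + 5.30842e+06) = 2.65626e+06.
Integral + boundary = 5.36105e+07.
k=1: B_{2}/(2)! × [f^{(1)}(48) − f^{(1)}(8)] = 1/12 × (442368 − 2048.00) = 36693.3.
After k=1: 5.36472e+07.
k=2: B_{4}/(4)! × [f^{(3)}(48) − f^{(3)}(8)] = −1/720 × (1152.00 − 192.000) = -1.33333.
After k=2: 5.36472e+07.
k=3: B_{6}/(6)! × [f^{(5)}(48) − f^{(5)}(8)] = 1/30240 × (0.00000 − 0.00000) = 0.00000.
After k=3: 5.36472e+07.
k=4: B_{8}/(8)! × [f^{(7)}(48) − f^{(7)}(8)] = −1/1209600 × (0.00000 − 0.00000) = 0.00000.

S_4 ≈ 5.36472e+07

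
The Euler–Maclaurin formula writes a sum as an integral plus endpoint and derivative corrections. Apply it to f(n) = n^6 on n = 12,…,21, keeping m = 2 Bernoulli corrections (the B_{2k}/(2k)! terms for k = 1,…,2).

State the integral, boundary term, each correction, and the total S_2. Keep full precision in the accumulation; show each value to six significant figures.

S_2 ≈ 2.98472e+08

The integral term ∫_12^21 x^6 dx = 2.52180e+08.
Boundary: ½(f(12) + f(21)) = ½(2.98598e+06 + 8.57661e+07) = 4.43761e+07.
So far: 2.96556e+08.
Order-1 term: 1/12 · (2.45046e+07 − 1.49299e+06) = 1.91763e+06.
Partial sum through k=1: 2.98473e+08.
Order-2 term: −1/720 · (1.11132e+06 − 207360) = -1255.50.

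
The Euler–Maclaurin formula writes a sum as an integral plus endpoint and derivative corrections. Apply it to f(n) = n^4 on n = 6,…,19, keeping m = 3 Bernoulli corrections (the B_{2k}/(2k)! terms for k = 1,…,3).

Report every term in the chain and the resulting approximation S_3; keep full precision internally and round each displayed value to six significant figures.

The integral term ∫_6^19 x^4 dx = 493665.
½[f(6) + f(19)] = ½[1296.00 + 130321] = 65808.5.
Integral + boundary = 559473.
Correction k=1: B_{2}/2! · (f^{(1)}(19) − f^{(1)}(6)) = 1/12 · (27436.0 − 864.000) = 2214.33.
Running total after k=1: 561687.
Correction k=2: B_{4}/4! · (f^{(3)}(19) − f^{(3)}(6)) = −1/720 · (456.000 − 144.000) = -0.433333.
Running total after k=2: 561687.
Correction k=3: B_{6}/6! · (f^{(5)}(19) − f^{(5)}(6)) = 1/30240 · (0.00000 − 0.00000) = 0.00000.

S_3 ≈ 561687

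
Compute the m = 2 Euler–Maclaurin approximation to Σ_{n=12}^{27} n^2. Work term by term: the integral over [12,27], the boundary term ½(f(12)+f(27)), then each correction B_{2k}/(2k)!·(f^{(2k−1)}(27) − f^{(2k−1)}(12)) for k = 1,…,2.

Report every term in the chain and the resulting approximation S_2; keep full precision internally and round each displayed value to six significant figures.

S_2 ≈ 6424.00

The integral term ∫_12^27 x^2 dx = 5985.00.
½[f(12) + f(27)] = ½[144.000 + 729.000] = 436.500.
Integral + boundary = 6421.50.
k=1: B_{2}/(2)! × [f^{(1)}(27) − f^{(1)}(12)] = 1/12 × (54.0000 − 24.0000) = 2.50000.
After k=1: 6424.00.
k=2: B_{4}/(4)! × [f^{(3)}(27) − f^{(3)}(12)] = −1/720 × (0.00000 − 0.00000) = 0.00000.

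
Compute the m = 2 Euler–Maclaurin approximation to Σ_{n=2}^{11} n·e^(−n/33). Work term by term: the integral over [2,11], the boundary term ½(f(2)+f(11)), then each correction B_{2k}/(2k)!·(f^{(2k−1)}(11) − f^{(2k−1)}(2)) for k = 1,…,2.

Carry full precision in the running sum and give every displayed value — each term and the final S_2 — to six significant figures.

Integral: ∫_2^11 x·e^(−x/33) dx = 46.6755.
½[f(2) + f(11)] = ½[1.88239 + 7.88184] = 4.88212.
Running total after boundary: 51.5577.
k=1: B_{2}/(2)! × [f^{(1)}(11) − f^{(1)}(2)] = 1/12 × (0.477688 − 0.884152) = -0.0338720.
After k=1: 51.5238.
k=2: B_{4}/(4)! × [f^{(3)}(11) − f^{(3)}(2)] = −1/720 × (0.00175459 − 0.00254044) = 1.09146e-06.

S_2 ≈ 51.5238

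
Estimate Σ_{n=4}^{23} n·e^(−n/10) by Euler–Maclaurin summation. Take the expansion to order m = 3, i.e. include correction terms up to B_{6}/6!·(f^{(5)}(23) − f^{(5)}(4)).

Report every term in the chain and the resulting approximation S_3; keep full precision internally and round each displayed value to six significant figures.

∫_4^23 x·e^(−x/10) dx evaluates to 60.7594.
Endpoint term: (f(4) + f(23))/2 = (2.68128 + 2.30595)/2 = 2.49362.
So far: 63.2530.
Order-1 term: 1/12 · (-0.130336 − 0.402192) = -0.0443774.
Partial sum through k=1: 63.2086.
Order-2 term: −1/720 · (0.000701812 − 0.0174283) = 2.32313e-05.
Partial sum through k=2: 63.2087.
Order-3 term: 1/30240 · (2.70699e-05 − 0.000308347) = -9.30150e-09.

S_3 ≈ 63.2087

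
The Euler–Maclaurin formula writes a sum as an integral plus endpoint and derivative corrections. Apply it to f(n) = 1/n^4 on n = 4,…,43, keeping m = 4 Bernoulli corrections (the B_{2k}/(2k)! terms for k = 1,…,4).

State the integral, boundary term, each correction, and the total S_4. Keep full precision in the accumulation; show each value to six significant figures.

S_4 ≈ 0.00747349

The integral term ∫_4^43 1/x^4 dx = 0.00520414.
Boundary: ½(f(4) + f(43)) = ½(0.00390625 + 2.92500e-07) = 0.00195327.
Integral + boundary = 0.00715741.
Order-1 term: 1/12 · (-2.72093e-08 − (-0.00390625)) = 0.000325519.
Partial sum through k=1: 0.00748293.
Order-2 term: −1/720 · (-4.41471e-10 − (-0.00732422)) = -1.01725e-05.
Partial sum through k=2: 0.00747276.
Order-3 term: 1/30240 · (-1.33707e-11 − (-0.0256348)) = 8.47711e-07.
Partial sum through k=3: 0.00747361.
Order-4 term: −1/1209600 · (-6.50817e-13 − (-0.144196)) = -1.19209e-07.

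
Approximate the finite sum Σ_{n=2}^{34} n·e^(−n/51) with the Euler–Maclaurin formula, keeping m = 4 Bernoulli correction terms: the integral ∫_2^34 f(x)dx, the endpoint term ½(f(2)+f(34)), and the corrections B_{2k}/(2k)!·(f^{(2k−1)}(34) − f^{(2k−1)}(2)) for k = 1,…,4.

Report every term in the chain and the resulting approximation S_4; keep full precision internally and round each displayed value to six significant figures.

The integral term ∫_2^34 x·e^(−x/51) dx = 373.388.
Endpoint term: (f(2) + f(34))/2 = (1.92309 + 17.4562)/2 = 9.68963.
Running total after boundary: 383.078.
k=1: B_{2}/(2)! × [f^{(1)}(34) − f^{(1)}(2)] = 1/12 × (0.171139 − 0.923836) = -0.0627247.
Running total after k=1: 383.015.
k=2: B_{4}/(4)! × [f^{(3)}(34) − f^{(3)}(2)] = −1/720 × (0.000460582 − 0.00109455) = 8.80510e-07.
Running total after k=2: 383.015.
k=3: B_{6}/(6)! × [f^{(5)}(34) − f^{(5)}(2)] = 1/30240 × (3.28861e-07 − 7.05080e-07) = -1.24411e-11.
Running total after k=3: 383.015.
k=4: B_{8}/(8)! × [f^{(7)}(34) − f^{(7)}(2)] = −1/1209600 × (1.84791e-10 − 3.80370e-10) = 1.61688e-16.

S_4 ≈ 383.015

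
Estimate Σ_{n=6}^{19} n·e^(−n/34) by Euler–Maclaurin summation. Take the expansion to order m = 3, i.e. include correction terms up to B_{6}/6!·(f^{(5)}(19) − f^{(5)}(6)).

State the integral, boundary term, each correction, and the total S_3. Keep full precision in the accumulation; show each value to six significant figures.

S_3 ≈ 117.365

Integral: ∫_6^19 x·e^(−x/34) dx = 109.453.
Endpoint term: (f(6) + f(19))/2 = (5.02934 + 10.8657)/2 = 7.94754.
So far: 117.401.
Order-1 term: 1/12 · (0.252301 − 0.690302) = -0.0365001.
After k=1: 117.365.
Order-2 term: −1/720 · (0.00120767 − 0.00204736) = 1.16624e-06.
After k=2: 117.365.
Order-3 term: 1/30240 · (1.90059e-06 − 3.02558e-06) = -3.72022e-11.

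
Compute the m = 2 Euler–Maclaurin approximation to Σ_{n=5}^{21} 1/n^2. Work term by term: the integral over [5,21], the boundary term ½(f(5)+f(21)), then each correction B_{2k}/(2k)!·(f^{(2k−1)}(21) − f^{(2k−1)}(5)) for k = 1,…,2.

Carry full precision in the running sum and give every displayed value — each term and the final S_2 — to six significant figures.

S_2 ≈ 0.174819

Integral: ∫_5^21 1/x^2 dx = 0.152381.
½[f(5) + f(21)] = ½[0.0400000 + 0.00226757] = 0.0211338.
Integral + boundary = 0.173515.
Order-1 term: 1/12 · (-0.000215959 − (-0.0160000)) = 0.00131534.
Running total after k=1: 0.174830.
Order-2 term: −1/720 · (-5.87645e-06 − (-0.00768000)) = -1.06585e-05.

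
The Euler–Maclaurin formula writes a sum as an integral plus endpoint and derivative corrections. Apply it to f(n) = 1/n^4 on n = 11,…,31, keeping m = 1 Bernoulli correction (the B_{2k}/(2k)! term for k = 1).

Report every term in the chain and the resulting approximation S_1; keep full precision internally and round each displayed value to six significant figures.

S_1 ≈ 0.000275999

∫_11^31 1/x^4 dx evaluates to 0.000239249.
Boundary: ½(f(11) + f(31)) = ½(6.83013e-05 + 1.08281e-06) = 3.46921e-05.
So far: 0.000273941.
Correction k=1: B_{2}/2! · (f^{(1)}(31) − f^{(1)}(11)) = 1/12 · (-1.39718e-07 − (-2.48369e-05)) = 2.05809e-06.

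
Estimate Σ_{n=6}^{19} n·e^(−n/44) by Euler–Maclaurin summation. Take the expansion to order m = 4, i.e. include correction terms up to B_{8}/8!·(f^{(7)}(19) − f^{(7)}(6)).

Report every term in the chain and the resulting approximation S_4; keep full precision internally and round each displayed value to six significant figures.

S_4 ≈ 128.374

∫_6^19 x·e^(−x/44) dx evaluates to 119.620.
Endpoint term: (f(6) + f(19))/2 = (5.23515 + 12.3372)/2 = 8.78619.
So far: 128.406.
Correction k=1: B_{2}/2! · (f^{(1)}(19) − f^{(1)}(6)) = 1/12 · (0.368936 − 0.753545) = -0.0320507.
Running total after k=1: 128.374.
Correction k=2: B_{4}/4! · (f^{(3)}(19) − f^{(3)}(6)) = −1/720 · (0.000861359 − 0.00129060) = 5.96164e-07.
Running total after k=2: 128.374.
Correction k=3: B_{6}/6! · (f^{(5)}(19) − f^{(5)}(6)) = 1/30240 · (7.91401e-07 − 1.13221e-06) = -1.12703e-11.
Running total after k=3: 128.374.
Correction k=4: B_{8}/8! · (f^{(7)}(19) − f^{(7)}(6)) = −1/1209600 · (5.87750e-10 − 8.25308e-10) = 1.96394e-16.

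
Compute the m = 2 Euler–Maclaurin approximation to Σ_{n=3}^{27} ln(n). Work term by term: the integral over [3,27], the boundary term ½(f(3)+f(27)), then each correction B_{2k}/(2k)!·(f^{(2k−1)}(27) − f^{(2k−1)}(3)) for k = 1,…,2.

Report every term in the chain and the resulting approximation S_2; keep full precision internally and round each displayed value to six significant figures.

The integral term ∫_3^27 ln(x) dx = 61.6918.
½[f(3) + f(27)] = ½[1.09861 + 3.29584] = 2.19722.
Running total after boundary: 63.8890.
Correction k=1: B_{2}/2! · (f^{(1)}(27) − f^{(1)}(3)) = 1/12 · (0.0370370 − 0.333333) = -0.0246914.
Partial sum through k=1: 63.8643.
Correction k=2: B_{4}/4! · (f^{(3)}(27) − f^{(3)}(3)) = −1/720 · (0.000101611 − 0.0740741) = 0.000102740.

S_2 ≈ 63.8644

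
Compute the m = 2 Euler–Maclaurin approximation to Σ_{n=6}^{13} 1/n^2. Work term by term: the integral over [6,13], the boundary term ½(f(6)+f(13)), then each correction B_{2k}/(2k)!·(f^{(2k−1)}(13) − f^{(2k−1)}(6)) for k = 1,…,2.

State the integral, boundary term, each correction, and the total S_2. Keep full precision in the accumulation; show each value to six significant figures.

The integral term ∫_6^13 1/x^2 dx = 0.0897436.
½[f(6) + f(13)] = ½[0.0277778 + 0.00591716] = 0.0168475.
So far: 0.106591.
Correction k=1: B_{2}/2! · (f^{(1)}(13) − f^{(1)}(6)) = 1/12 · (-0.000910332 − (-0.00925926)) = 0.000695744.
After k=1: 0.107287.
Correction k=2: B_{4}/4! · (f^{(3)}(13) − f^{(3)}(6)) = −1/720 · (-6.46390e-05 − (-0.00308642)) = -4.19692e-06.

S_2 ≈ 0.107283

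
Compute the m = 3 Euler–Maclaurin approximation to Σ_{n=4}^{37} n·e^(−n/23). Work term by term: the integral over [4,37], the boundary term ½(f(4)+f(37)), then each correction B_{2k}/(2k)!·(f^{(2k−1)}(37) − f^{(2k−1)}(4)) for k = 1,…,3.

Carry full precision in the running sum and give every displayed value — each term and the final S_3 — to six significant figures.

S_3 ≈ 250.980

Integral: ∫_4^37 x·e^(−x/23) dx = 245.665.
Boundary: ½(f(4) + f(37)) = ½(3.36148 + 7.40549) = 5.38349.
Running total after boundary: 251.048.
k=1: B_{2}/(2)! × [f^{(1)}(37) − f^{(1)}(4)] = 1/12 × (-0.121830 − 0.694219) = -0.0680040.
Partial sum through k=1: 250.980.
k=2: B_{4}/(4)! × [f^{(3)}(37) − f^{(3)}(4)] = −1/720 × (0.000526404 − 0.00448952) = 5.50434e-06.
Partial sum through k=2: 250.980.
k=3: B_{6}/(6)! × [f^{(5)}(37) − f^{(5)}(4)] = 1/30240 × (2.42554e-06 − 1.44929e-05) = -3.99052e-10.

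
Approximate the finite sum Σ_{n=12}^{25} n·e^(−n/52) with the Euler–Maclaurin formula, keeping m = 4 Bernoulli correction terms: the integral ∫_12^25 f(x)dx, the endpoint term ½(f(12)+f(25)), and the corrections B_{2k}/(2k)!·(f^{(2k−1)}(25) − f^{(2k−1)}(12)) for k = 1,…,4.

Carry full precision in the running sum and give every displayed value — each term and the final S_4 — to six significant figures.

The integral term ∫_12^25 x·e^(−x/52) dx = 166.471.
Endpoint term: (f(12) + f(25))/2 = (9.52707 + 15.4577)/2 = 12.4924.
Running total after boundary: 178.963.
k=1: B_{2}/(2)! × [f^{(1)}(25) − f^{(1)}(12)] = 1/12 × (0.321044 − 0.610710) = -0.0241388.
Running total after k=1: 178.939.
k=2: B_{4}/(4)! × [f^{(3)}(25) − f^{(3)}(12)] = −1/720 × (0.000576058 − 0.000813075) = 3.29191e-07.
Running total after k=2: 178.939.
k=3: B_{6}/(6)! × [f^{(5)}(25) − f^{(5)}(12)] = 1/30240 × (3.82169e-07 − 5.17861e-07) = -4.48716e-12.
Running total after k=3: 178.939.
k=4: B_{8}/(8)! × [f^{(7)}(25) − f^{(7)}(12)] = −1/1209600 × (2.03883e-10 − 2.71830e-10) = 5.61732e-17.

S_4 ≈ 178.939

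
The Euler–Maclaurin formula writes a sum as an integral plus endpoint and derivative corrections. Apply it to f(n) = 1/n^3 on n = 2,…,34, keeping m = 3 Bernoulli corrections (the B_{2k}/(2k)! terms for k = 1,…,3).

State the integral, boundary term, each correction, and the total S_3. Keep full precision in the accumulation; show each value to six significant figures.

∫_2^34 1/x^3 dx evaluates to 0.124567.
Endpoint term: (f(2) + f(34))/2 = (0.125000 + 2.54427e-05)/2 = 0.0625127.
Running total after boundary: 0.187080.
Correction k=1: B_{2}/2! · (f^{(1)}(34) − f^{(1)}(2)) = 1/12 · (-2.24494e-06 − (-0.187500)) = 0.0156248.
Partial sum through k=1: 0.202705.
Correction k=2: B_{4}/4! · (f^{(3)}(34) − f^{(3)}(2)) = −1/720 · (-3.88399e-08 − (-0.937500)) = -0.00130208.
Partial sum through k=2: 0.201403.
Correction k=3: B_{6}/6! · (f^{(5)}(34) − f^{(5)}(2)) = 1/30240 · (-1.41114e-09 − (-9.84375)) = 0.000325521.

S_3 ≈ 0.201728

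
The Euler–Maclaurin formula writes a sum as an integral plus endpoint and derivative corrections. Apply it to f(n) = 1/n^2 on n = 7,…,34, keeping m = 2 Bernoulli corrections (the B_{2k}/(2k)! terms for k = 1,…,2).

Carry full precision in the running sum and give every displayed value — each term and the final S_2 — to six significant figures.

The integral term ∫_7^34 1/x^2 dx = 0.113445.
½[f(7) + f(34)] = ½[0.0204082 + 0.000865052] = 0.0106366.
So far: 0.124082.
k=1: B_{2}/(2)! × [f^{(1)}(34) − f^{(1)}(7)] = 1/12 × (-5.08854e-05 − (-0.00583090)) = 0.000481668.
Running total after k=1: 0.124564.
k=2: B_{4}/(4)! × [f^{(3)}(34) − f^{(3)}(7)] = −1/720 × (-5.28222e-07 − (-0.00142798)) = -1.98257e-06.

S_2 ≈ 0.124562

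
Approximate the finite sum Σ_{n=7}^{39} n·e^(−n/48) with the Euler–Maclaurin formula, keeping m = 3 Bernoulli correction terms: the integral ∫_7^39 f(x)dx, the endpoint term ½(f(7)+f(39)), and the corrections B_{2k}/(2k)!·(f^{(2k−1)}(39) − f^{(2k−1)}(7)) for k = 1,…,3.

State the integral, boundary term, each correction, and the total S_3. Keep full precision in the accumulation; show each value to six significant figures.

Integral: ∫_7^39 x·e^(−x/48) dx = 428.668.
½[f(7) + f(39)] = ½[6.05011 + 17.3061] = 11.6781.
Integral + boundary = 440.346.
k=1: B_{2}/(2)! × [f^{(1)}(39) − f^{(1)}(7)] = 1/12 × (0.0832026 − 0.738258) = -0.0545879.
After k=1: 440.291.
k=2: B_{4}/(4)! × [f^{(3)}(39) − f^{(3)}(7)] = −1/720 × (0.000421310 − 0.00107069) = 9.01912e-07.
After k=2: 440.291.
k=3: B_{6}/(6)! × [f^{(5)}(39) − f^{(5)}(7)] = 1/30240 × (3.50046e-07 − 7.90342e-07) = -1.45600e-11.

S_3 ≈ 440.291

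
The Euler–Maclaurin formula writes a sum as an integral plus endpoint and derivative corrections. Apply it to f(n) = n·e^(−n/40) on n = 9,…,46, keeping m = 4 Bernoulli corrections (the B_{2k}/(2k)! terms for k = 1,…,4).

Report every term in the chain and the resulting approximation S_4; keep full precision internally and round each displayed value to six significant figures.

The integral term ∫_9^46 x·e^(−x/40) dx = 475.861.
½[f(9) + f(46)] = ½[7.18665 + 14.5653] = 10.8760.
Integral + boundary = 486.737.
k=1: B_{2}/(2)! × [f^{(1)}(46) − f^{(1)}(9)] = 1/12 × (-0.0474955 − 0.618850) = -0.0555288.
Partial sum through k=1: 486.682.
k=2: B_{4}/(4)! × [f^{(3)}(46) − f^{(3)}(9)] = −1/720 × (0.000366111 − 0.00138493) = 1.41502e-06.
Partial sum through k=2: 486.682.
k=3: B_{6}/(6)! × [f^{(5)}(46) − f^{(5)}(9)] = 1/30240 × (4.76192e-07 − 1.48942e-06) = -3.35062e-11.
Partial sum through k=3: 486.682.
k=4: B_{8}/(8)! × [f^{(7)}(46) − f^{(7)}(9)] = −1/1209600 × (4.52228e-10 − 1.32079e-09) = 7.18056e-16.

S_4 ≈ 486.682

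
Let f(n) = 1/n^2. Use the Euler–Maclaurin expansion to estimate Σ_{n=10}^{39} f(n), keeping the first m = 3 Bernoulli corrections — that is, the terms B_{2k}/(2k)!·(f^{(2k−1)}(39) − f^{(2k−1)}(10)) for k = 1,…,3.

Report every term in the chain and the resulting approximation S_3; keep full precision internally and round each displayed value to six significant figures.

∫_10^39 1/x^2 dx evaluates to 0.0743590.
Endpoint term: (f(10) + f(39))/2 = (0.0100000 + 0.000657462)/2 = 0.00532873.
Integral + boundary = 0.0796877.
k=1: B_{2}/(2)! × [f^{(1)}(39) − f^{(1)}(10)] = 1/12 × (-3.37160e-05 − (-0.00200000)) = 0.000163857.
After k=1: 0.0798516.
k=2: B_{4}/(4)! × [f^{(3)}(39) − f^{(3)}(10)] = −1/720 × (-2.66004e-07 − (-0.000240000)) = -3.32964e-07.
After k=2: 0.0798512.
k=3: B_{6}/(6)! × [f^{(5)}(39) − f^{(5)}(10)] = 1/30240 × (-5.24663e-09 − (-7.20000e-05)) = 2.38078e-09.

S_3 ≈ 0.0798512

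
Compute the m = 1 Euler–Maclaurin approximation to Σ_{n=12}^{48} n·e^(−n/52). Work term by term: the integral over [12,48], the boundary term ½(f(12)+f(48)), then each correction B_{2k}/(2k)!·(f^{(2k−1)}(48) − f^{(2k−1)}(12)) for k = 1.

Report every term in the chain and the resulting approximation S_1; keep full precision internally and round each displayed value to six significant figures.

∫_12^48 x·e^(−x/52) dx evaluates to 576.242.
½[f(12) + f(48)] = ½[9.52707 + 19.0701] = 14.2986.
So far: 590.541.
Correction k=1: B_{2}/2! · (f^{(1)}(48) − f^{(1)}(12)) = 1/12 · (0.0305611 − 0.610710) = -0.0483457.

S_1 ≈ 590.492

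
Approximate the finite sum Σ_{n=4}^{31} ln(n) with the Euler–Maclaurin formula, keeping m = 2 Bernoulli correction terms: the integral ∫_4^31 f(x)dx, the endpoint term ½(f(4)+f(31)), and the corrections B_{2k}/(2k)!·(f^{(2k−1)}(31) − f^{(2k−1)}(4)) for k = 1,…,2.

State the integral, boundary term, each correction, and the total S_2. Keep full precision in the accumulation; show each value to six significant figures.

Integral: ∫_4^31 ln(x) dx = 73.9084.
Endpoint term: (f(4) + f(31))/2 = (1.38629 + 3.43399)/2 = 2.41014.
So far: 76.3186.
k=1: B_{2}/(2)! × [f^{(1)}(31) − f^{(1)}(4)] = 1/12 × (0.0322581 − 0.250000) = -0.0181452.
Partial sum through k=1: 76.3004.
k=2: B_{4}/(4)! × [f^{(3)}(31) − f^{(3)}(4)] = −1/720 × (6.71344e-05 − 0.0312500) = 4.33095e-05.

S_2 ≈ 76.3005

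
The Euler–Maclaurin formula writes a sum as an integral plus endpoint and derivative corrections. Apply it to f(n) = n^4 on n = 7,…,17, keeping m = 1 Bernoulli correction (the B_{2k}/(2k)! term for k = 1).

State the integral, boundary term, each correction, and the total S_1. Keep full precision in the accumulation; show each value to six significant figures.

Integral: ∫_7^17 x^4 dx = 280610.
Endpoint term: (f(7) + f(17))/2 = (2401.00 + 83521.0)/2 = 42961.0.
Running total after boundary: 323571.
Order-1 term: 1/12 · (19652.0 − 1372.00) = 1523.33.

S_1 ≈ 325094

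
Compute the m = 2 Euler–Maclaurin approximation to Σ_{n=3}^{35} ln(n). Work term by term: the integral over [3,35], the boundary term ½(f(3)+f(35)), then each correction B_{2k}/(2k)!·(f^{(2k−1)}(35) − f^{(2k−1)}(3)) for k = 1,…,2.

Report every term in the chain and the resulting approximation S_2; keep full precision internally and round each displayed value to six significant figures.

S_2 ≈ 91.4430

Integral: ∫_3^35 ln(x) dx = 89.1413.
Endpoint term: (f(3) + f(35))/2 = (1.09861 + 3.55535)/2 = 2.32698.
Integral + boundary = 91.4683.
Correction k=1: B_{2}/2! · (f^{(1)}(35) − f^{(1)}(3)) = 1/12 · (0.0285714 − 0.333333) = -0.0253968.
After k=1: 91.4429.
Correction k=2: B_{4}/4! · (f^{(3)}(35) − f^{(3)}(3)) = −1/720 · (4.66472e-05 − 0.0740741) = 0.000102816.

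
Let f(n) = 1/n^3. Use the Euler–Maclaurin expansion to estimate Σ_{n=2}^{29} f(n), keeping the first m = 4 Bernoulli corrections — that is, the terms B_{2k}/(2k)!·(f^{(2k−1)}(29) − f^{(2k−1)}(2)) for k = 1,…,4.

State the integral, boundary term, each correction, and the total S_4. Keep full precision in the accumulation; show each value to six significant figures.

Integral: ∫_2^29 1/x^3 dx = 0.124405.
Boundary: ½(f(2) + f(29)) = ½(0.125000 + 4.10021e-05) = 0.0625205.
Running total after boundary: 0.186926.
k=1: B_{2}/(2)! × [f^{(1)}(29) − f^{(1)}(2)] = 1/12 × (-4.24160e-06 − (-0.187500)) = 0.0156246.
Running total after k=1: 0.202551.
k=2: B_{4}/(4)! × [f^{(3)}(29) − f^{(3)}(2)] = −1/720 × (-1.00870e-07 − (-0.937500)) = -0.00130208.
Running total after k=2: 0.201249.
k=3: B_{6}/(6)! × [f^{(5)}(29) − f^{(5)}(2)] = 1/30240 × (-5.03752e-09 − (-9.84375)) = 0.000325521.
Running total after k=3: 0.201574.
k=4: B_{8}/(8)! × [f^{(7)}(29) − f^{(7)}(2)] = −1/1209600 × (-4.31274e-10 − (-177.188)) = -0.000146484.

S_4 ≈ 0.201428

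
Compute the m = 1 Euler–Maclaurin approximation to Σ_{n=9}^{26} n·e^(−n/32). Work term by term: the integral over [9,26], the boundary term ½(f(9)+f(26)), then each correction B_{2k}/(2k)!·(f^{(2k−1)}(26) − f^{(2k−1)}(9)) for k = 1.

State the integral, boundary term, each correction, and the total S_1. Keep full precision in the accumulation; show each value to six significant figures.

Integral: ∫_9^26 x·e^(−x/32) dx = 166.755.
Endpoint term: (f(9) + f(26))/2 = (6.79356 + 11.5374)/2 = 9.16549.
Integral + boundary = 175.920.
Order-1 term: 1/12 · (0.0832026 − 0.542541) = -0.0382782.

S_1 ≈ 175.882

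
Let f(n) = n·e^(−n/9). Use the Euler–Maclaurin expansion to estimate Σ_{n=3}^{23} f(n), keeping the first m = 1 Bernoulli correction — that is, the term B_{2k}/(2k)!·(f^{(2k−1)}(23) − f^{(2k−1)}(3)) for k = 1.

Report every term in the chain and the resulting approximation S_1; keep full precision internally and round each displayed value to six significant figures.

∫_3^23 x·e^(−x/9) dx evaluates to 55.0224.
Boundary: ½(f(3) + f(23)) = ½(2.14959 + 1.78593) = 1.96776.
Integral + boundary = 56.9902.
k=1: B_{2}/(2)! × [f^{(1)}(23) − f^{(1)}(3)] = 1/12 × (-0.120787 − 0.477688) = -0.0498729.

S_1 ≈ 56.9403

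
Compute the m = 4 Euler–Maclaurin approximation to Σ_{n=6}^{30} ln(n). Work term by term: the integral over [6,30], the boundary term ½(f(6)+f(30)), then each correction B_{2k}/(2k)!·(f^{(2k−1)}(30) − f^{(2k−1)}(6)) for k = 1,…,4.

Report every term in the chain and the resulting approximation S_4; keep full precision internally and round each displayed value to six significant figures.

S_4 ≈ 69.8707

The integral term ∫_6^30 ln(x) dx = 67.2854.
Endpoint term: (f(6) + f(30))/2 = (1.79176 + 3.40120)/2 = 2.59648.
Integral + boundary = 69.8818.
Order-1 term: 1/12 · (0.0333333 − 0.166667) = -0.0111111.
After k=1: 69.8707.
Order-2 term: −1/720 · (7.40741e-05 − 0.00925926) = 1.27572e-05.
After k=2: 69.8707.
Order-3 term: 1/30240 · (9.87654e-07 − 0.00308642) = -1.02031e-07.
After k=3: 69.8707.
Order-4 term: −1/1209600 · (3.29218e-08 − 0.00257202) = 2.12631e-09.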